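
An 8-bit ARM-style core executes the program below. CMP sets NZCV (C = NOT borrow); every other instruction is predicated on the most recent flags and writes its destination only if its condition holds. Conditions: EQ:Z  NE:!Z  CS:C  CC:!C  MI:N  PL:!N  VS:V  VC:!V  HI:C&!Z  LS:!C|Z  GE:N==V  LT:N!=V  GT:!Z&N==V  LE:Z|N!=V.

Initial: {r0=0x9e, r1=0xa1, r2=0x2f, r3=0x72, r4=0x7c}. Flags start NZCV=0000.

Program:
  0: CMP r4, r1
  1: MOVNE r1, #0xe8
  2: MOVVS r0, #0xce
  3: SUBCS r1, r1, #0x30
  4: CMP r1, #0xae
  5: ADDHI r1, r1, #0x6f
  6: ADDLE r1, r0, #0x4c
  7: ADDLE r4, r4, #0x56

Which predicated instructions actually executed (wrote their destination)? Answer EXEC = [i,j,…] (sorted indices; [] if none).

0: ✓ CMP  NZCV=1001
1: ✓ MOVNE  r1←0xe8
2: ✓ MOVVS  r0←0xce
3: · SUBCS
4: ✓ CMP  NZCV=0010
5: ✓ ADDHI  r1←0x57
6: · ADDLE
7: · ADDLE

EXEC = [1,2,5]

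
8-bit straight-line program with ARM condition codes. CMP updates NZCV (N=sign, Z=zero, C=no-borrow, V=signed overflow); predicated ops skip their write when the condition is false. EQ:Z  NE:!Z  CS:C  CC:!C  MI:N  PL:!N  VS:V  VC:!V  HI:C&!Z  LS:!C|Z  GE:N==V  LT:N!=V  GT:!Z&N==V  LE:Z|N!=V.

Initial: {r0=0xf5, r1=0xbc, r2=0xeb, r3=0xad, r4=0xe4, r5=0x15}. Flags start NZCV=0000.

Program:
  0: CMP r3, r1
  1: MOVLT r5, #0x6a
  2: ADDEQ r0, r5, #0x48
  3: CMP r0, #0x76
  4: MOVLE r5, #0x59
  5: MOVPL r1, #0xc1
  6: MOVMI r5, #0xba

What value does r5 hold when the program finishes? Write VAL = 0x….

VAL = 0x59

0: ✓ CMP  NZCV=1000
1: ✓ MOVLT  r5←0x6a
2: · ADDEQ
3: ✓ CMP  NZCV=0011
4: ✓ MOVLE  r5←0x59
5: ✓ MOVPL  r1←0xc1
6: · MOVMI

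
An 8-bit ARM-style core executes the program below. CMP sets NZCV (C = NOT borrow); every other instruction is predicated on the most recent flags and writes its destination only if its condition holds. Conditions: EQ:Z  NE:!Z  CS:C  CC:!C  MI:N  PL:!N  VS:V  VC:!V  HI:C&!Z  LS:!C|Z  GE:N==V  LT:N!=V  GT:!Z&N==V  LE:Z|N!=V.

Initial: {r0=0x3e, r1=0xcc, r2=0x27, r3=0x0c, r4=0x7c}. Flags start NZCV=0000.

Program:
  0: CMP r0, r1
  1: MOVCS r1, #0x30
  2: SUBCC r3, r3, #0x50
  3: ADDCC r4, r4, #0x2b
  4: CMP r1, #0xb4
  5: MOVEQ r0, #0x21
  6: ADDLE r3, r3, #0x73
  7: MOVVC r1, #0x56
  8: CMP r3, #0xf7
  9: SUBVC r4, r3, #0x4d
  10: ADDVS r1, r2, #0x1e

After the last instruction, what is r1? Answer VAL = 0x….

0: ✓ CMP  NZCV=0000
1: · MOVCS
2: ✓ SUBCC  r3←0xbc
3: ✓ ADDCC  r4←0xa7
4: ✓ CMP  NZCV=0010
5: · MOVEQ
6: · ADDLE
7: ✓ MOVVC  r1←0x56
8: ✓ CMP  NZCV=1000
9: ✓ SUBVC  r4←0x6f
10: · ADDVS

VAL = 0x56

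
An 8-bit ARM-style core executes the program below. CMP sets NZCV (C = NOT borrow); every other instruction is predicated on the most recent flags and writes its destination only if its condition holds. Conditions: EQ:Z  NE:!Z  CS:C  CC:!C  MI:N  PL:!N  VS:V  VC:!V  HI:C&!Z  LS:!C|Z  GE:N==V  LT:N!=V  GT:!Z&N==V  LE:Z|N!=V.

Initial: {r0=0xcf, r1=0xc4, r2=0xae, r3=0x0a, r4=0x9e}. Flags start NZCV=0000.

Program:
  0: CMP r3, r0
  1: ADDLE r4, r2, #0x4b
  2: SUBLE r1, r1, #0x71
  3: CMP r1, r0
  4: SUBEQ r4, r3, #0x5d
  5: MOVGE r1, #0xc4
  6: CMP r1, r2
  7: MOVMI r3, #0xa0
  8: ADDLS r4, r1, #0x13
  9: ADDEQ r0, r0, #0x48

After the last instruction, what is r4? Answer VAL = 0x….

VAL = 0x9e

[0] flags=0000 → (cmp)
[1] flags=0000 LE?F → skip
[2] flags=0000 LE?F → skip
[3] flags=1000 → (cmp)
[4] flags=1000 EQ?F → skip
[5] flags=1000 GE?F → skip
[6] flags=0010 → (cmp)
[7] flags=0010 MI?F → skip
[8] flags=0010 LS?F → skip
[9] flags=0010 EQ?F → skip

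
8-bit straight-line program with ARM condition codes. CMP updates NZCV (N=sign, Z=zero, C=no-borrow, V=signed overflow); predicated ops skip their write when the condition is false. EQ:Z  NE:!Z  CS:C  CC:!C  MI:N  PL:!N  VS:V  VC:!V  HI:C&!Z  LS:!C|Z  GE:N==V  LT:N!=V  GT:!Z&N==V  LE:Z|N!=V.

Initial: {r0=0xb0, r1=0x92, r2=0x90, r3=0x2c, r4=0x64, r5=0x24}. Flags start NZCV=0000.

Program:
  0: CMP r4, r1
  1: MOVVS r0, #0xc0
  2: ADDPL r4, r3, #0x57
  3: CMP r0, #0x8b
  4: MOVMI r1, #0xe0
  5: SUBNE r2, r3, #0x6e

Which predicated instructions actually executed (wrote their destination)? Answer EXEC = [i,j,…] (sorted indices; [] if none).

EXEC = [1,5]

[0] flags=1001 → (cmp)
[1] flags=1001 VS?T → r0=0xc0
[2] flags=1001 PL?F → skip
[3] flags=0010 → (cmp)
[4] flags=0010 MI?F → skip
[5] flags=0010 NE?T → r2=0xbe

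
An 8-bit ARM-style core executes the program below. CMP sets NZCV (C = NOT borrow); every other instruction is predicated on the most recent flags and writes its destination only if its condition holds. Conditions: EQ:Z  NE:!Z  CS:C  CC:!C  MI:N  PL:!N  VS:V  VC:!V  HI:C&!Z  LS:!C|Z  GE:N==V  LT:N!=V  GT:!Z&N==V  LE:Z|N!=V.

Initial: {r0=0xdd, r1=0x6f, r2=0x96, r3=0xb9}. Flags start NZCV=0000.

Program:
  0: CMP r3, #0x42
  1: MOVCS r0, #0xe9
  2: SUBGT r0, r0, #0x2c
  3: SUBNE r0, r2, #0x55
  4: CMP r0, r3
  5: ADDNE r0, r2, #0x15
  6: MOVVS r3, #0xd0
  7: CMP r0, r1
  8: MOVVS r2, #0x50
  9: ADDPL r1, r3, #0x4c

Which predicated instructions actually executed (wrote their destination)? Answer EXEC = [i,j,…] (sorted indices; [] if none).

EXEC = [1,3,5,6,8,9]

[0] flags=0011 → (cmp)
[1] flags=0011 CS?T → r0=0xe9
[2] flags=0011 GT?F → skip
[3] flags=0011 NE?T → r0=0x41
[4] flags=1001 → (cmp)
[5] flags=1001 NE?T → r0=0xab
[6] flags=1001 VS?T → r3=0xd0
[7] flags=0011 → (cmp)
[8] flags=0011 VS?T → r2=0x50
[9] flags=0011 PL?T → r1=0x1c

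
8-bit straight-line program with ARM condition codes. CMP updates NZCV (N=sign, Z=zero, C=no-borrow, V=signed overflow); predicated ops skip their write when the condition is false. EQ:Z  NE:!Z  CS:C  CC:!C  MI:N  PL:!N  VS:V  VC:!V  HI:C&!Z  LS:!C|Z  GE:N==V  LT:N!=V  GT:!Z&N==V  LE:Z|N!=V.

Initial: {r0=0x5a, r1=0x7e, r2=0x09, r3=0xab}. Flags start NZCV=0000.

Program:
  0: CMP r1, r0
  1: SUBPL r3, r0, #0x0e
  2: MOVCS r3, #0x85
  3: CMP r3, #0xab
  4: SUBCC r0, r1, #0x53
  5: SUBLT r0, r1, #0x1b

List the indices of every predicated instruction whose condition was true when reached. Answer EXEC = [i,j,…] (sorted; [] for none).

[0] flags=0010 → (cmp)
[1] flags=0010 PL?T → r3=0x4c
[2] flags=0010 CS?T → r3=0x85
[3] flags=1000 → (cmp)
[4] flags=1000 CC?T → r0=0x2b
[5] flags=1000 LT?T → r0=0x63

EXEC = [1,2,4,5]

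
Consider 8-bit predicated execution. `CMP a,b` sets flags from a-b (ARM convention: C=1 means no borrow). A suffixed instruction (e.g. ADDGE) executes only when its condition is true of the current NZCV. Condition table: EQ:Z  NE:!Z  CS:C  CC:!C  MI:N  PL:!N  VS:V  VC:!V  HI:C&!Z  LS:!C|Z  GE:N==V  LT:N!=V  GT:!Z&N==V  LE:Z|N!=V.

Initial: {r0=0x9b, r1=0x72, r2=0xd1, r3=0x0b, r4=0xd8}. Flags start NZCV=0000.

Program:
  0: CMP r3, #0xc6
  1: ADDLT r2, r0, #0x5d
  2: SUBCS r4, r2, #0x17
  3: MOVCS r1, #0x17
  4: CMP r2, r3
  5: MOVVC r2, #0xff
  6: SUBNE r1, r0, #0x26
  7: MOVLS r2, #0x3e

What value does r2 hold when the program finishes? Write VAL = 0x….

0: ✓ CMP  NZCV=0000
1: · ADDLT
2: · SUBCS
3: · MOVCS
4: ✓ CMP  NZCV=1010
5: ✓ MOVVC  r2←0xff
6: ✓ SUBNE  r1←0x75
7: · MOVLS

VAL = 0xff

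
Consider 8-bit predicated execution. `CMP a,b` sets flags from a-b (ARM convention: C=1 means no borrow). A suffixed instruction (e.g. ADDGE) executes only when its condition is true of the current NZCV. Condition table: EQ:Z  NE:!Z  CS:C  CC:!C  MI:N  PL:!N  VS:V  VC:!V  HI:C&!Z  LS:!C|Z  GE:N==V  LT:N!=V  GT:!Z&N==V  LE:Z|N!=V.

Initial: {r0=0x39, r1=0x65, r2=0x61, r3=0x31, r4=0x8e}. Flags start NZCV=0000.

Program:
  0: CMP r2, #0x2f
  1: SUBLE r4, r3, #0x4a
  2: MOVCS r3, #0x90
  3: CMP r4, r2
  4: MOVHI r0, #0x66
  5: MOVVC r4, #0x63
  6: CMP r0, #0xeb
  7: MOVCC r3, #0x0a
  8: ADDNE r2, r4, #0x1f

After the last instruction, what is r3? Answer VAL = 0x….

VAL = 0x0a

[0] flags=0010 → (cmp)
[1] flags=0010 LE?F → skip
[2] flags=0010 CS?T → r3=0x90
[3] flags=0011 → (cmp)
[4] flags=0011 HI?T → r0=0x66
[5] flags=0011 VC?F → skip
[6] flags=0000 → (cmp)
[7] flags=0000 CC?T → r3=0x0a
[8] flags=0000 NE?T → r2=0xad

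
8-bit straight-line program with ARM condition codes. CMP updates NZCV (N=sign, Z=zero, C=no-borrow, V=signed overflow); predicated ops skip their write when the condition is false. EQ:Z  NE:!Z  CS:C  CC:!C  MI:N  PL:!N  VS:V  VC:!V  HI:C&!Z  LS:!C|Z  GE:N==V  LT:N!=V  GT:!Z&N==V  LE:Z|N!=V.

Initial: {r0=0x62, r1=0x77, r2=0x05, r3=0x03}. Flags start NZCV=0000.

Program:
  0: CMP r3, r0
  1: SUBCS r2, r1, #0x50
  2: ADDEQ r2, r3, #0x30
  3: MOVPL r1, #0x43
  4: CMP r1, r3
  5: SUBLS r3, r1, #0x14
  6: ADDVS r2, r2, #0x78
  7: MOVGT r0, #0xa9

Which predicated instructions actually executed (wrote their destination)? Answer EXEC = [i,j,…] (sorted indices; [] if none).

[0] flags=1000 → (cmp)
[1] flags=1000 CS?F → skip
[2] flags=1000 EQ?F → skip
[3] flags=1000 PL?F → skip
[4] flags=0010 → (cmp)
[5] flags=0010 LS?F → skip
[6] flags=0010 VS?F → skip
[7] flags=0010 GT?T → r0=0xa9

EXEC = [7]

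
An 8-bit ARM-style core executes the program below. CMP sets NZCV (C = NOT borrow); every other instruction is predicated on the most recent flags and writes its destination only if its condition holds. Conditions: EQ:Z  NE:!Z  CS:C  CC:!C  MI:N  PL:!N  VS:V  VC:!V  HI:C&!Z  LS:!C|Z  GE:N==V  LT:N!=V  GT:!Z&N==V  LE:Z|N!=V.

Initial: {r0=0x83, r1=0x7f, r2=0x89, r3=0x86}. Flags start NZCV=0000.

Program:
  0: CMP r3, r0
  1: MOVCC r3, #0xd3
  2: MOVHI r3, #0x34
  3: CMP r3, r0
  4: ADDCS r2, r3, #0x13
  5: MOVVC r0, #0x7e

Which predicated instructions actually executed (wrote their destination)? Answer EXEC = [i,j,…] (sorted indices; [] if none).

[0] flags=0010 → (cmp)
[1] flags=0010 CC?F → skip
[2] flags=0010 HI?T → r3=0x34
[3] flags=1001 → (cmp)
[4] flags=1001 CS?F → skip
[5] flags=1001 VC?F → skip

EXEC = [2]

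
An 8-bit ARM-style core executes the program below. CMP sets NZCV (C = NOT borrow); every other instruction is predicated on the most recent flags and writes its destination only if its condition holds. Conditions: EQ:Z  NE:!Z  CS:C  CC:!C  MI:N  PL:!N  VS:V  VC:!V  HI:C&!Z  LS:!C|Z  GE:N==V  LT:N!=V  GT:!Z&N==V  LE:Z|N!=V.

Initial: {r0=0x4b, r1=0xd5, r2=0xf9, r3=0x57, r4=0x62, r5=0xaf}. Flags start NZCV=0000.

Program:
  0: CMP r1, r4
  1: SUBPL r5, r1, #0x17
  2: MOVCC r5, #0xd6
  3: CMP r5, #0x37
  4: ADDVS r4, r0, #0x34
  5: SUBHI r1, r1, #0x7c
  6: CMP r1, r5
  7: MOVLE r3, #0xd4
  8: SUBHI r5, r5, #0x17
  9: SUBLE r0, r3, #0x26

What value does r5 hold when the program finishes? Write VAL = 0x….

0: ✓ CMP  NZCV=0011
1: ✓ SUBPL  r5←0xbe
2: · MOVCC
3: ✓ CMP  NZCV=1010
4: · ADDVS
5: ✓ SUBHI  r1←0x59
6: ✓ CMP  NZCV=1001
7: · MOVLE
8: · SUBHI
9: · SUBLE

VAL = 0xbe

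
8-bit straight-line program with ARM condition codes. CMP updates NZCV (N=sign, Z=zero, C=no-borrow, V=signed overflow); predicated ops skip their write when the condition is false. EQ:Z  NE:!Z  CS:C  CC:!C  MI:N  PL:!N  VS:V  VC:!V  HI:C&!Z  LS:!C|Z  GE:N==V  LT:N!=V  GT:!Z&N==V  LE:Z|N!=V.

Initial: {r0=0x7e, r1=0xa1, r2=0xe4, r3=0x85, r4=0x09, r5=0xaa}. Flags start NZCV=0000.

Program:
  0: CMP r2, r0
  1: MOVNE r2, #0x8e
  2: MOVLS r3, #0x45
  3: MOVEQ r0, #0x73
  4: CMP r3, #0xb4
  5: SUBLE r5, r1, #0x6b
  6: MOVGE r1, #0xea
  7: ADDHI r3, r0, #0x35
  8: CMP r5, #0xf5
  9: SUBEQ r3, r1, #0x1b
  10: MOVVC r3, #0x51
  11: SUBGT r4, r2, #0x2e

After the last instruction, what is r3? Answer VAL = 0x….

VAL = 0x51

[0] flags=0011 → (cmp)
[1] flags=0011 NE?T → r2=0x8e
[2] flags=0011 LS?F → skip
[3] flags=0011 EQ?F → skip
[4] flags=1000 → (cmp)
[5] flags=1000 LE?T → r5=0x36
[6] flags=1000 GE?F → skip
[7] flags=1000 HI?F → skip
[8] flags=0000 → (cmp)
[9] flags=0000 EQ?F → skip
[10] flags=0000 VC?T → r3=0x51
[11] flags=0000 GT?T → r4=0x60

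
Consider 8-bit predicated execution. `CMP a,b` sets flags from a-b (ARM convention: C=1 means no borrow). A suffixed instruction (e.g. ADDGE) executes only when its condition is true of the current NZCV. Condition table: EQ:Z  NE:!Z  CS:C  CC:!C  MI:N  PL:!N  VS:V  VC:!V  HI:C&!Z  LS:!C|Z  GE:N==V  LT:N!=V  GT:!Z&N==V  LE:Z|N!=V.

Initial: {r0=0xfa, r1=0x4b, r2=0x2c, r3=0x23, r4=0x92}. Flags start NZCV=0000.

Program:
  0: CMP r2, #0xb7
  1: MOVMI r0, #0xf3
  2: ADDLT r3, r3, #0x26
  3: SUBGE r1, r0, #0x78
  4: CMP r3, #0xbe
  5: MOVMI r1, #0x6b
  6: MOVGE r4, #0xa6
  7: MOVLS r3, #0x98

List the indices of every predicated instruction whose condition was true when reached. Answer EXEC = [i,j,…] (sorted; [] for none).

[0] flags=0000 → (cmp)
[1] flags=0000 MI?F → skip
[2] flags=0000 LT?F → skip
[3] flags=0000 GE?T → r1=0x82
[4] flags=0000 → (cmp)
[5] flags=0000 MI?F → skip
[6] flags=0000 GE?T → r4=0xa6
[7] flags=0000 LS?T → r3=0x98

EXEC = [3,6,7]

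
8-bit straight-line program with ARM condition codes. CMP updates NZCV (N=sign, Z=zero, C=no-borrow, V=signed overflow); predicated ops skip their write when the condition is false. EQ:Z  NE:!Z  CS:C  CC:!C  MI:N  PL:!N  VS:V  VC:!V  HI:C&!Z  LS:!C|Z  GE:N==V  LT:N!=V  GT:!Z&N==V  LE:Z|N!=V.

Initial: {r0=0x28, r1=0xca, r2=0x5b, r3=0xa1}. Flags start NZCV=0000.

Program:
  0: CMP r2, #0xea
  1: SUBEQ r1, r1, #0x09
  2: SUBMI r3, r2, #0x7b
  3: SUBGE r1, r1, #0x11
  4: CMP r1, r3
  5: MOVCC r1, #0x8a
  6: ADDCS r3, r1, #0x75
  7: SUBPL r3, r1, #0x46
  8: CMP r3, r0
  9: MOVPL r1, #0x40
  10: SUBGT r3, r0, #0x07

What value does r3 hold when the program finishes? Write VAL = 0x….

[0] flags=0000 → (cmp)
[1] flags=0000 EQ?F → skip
[2] flags=0000 MI?F → skip
[3] flags=0000 GE?T → r1=0xb9
[4] flags=0010 → (cmp)
[5] flags=0010 CC?F → skip
[6] flags=0010 CS?T → r3=0x2e
[7] flags=0010 PL?T → r3=0x73
[8] flags=0010 → (cmp)
[9] flags=0010 PL?T → r1=0x40
[10] flags=0010 GT?T → r3=0x21

VAL = 0x21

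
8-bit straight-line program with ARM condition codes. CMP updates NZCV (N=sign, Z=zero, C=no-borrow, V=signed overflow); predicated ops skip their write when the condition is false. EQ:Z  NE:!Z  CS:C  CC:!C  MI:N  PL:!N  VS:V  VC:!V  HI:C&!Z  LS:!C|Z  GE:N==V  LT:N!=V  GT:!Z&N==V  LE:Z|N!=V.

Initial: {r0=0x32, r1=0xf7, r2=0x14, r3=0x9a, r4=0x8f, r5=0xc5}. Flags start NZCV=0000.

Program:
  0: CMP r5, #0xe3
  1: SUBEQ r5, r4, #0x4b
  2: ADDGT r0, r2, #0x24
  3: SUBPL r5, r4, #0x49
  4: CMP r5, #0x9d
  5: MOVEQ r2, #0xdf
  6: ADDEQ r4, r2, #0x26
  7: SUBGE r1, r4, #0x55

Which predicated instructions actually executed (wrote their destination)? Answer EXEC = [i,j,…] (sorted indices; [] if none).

0: ✓ CMP  NZCV=1000
1: · SUBEQ
2: · ADDGT
3: · SUBPL
4: ✓ CMP  NZCV=0010
5: · MOVEQ
6: · ADDEQ
7: ✓ SUBGE  r1←0x3a

EXEC = [7]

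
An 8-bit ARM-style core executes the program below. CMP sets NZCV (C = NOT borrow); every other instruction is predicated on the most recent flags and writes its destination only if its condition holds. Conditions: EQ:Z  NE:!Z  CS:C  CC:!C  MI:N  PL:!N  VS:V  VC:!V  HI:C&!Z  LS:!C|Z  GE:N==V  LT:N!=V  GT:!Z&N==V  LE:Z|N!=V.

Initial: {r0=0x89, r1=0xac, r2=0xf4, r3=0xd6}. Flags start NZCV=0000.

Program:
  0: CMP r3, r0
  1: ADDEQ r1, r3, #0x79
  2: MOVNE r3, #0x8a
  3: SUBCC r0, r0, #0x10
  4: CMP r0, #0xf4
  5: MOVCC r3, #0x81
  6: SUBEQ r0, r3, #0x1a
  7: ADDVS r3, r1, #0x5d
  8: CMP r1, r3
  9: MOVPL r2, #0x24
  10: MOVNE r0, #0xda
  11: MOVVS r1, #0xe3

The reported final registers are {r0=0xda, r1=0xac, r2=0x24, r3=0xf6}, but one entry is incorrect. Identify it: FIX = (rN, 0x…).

0: ✓ CMP  NZCV=0010
1: · ADDEQ
2: ✓ MOVNE  r3←0x8a
3: · SUBCC
4: ✓ CMP  NZCV=1000
5: ✓ MOVCC  r3←0x81
6: · SUBEQ
7: · ADDVS
8: ✓ CMP  NZCV=0010
9: ✓ MOVPL  r2←0x24
10: ✓ MOVNE  r0←0xda
11: · MOVVS

FIX = (r3, 0x81)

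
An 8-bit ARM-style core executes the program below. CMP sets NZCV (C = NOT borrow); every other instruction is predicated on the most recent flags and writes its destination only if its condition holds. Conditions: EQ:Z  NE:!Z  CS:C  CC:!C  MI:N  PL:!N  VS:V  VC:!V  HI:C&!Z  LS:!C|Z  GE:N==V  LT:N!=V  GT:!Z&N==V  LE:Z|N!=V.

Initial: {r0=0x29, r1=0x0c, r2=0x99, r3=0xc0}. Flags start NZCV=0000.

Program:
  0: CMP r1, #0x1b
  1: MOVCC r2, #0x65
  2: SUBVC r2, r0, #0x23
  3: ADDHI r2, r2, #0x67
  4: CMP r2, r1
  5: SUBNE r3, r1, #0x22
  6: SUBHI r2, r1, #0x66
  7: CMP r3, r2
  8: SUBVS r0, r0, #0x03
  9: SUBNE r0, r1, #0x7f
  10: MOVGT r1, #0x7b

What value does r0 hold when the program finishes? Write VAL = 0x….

VAL = 0x8d

0: ✓ CMP  NZCV=1000
1: ✓ MOVCC  r2←0x65
2: ✓ SUBVC  r2←0x06
3: · ADDHI
4: ✓ CMP  NZCV=1000
5: ✓ SUBNE  r3←0xea
6: · SUBHI
7: ✓ CMP  NZCV=1010
8: · SUBVS
9: ✓ SUBNE  r0←0x8d
10: · MOVGT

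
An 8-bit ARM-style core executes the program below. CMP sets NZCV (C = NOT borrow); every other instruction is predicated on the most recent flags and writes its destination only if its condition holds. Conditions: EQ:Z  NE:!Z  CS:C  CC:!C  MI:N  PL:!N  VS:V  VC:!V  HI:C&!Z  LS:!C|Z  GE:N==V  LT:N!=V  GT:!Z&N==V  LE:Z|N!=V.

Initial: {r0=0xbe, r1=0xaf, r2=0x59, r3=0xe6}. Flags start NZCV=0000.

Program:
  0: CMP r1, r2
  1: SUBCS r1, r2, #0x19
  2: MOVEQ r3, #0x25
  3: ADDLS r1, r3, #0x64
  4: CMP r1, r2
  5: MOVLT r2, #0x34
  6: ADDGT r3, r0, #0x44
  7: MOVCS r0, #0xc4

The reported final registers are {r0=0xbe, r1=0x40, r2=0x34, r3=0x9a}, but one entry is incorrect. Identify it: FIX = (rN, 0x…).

FIX = (r3, 0xe6)

[0] flags=0011 → (cmp)
[1] flags=0011 CS?T → r1=0x40
[2] flags=0011 EQ?F → skip
[3] flags=0011 LS?F → skip
[4] flags=1000 → (cmp)
[5] flags=1000 LT?T → r2=0x34
[6] flags=1000 GT?F → skip
[7] flags=1000 CS?F → skip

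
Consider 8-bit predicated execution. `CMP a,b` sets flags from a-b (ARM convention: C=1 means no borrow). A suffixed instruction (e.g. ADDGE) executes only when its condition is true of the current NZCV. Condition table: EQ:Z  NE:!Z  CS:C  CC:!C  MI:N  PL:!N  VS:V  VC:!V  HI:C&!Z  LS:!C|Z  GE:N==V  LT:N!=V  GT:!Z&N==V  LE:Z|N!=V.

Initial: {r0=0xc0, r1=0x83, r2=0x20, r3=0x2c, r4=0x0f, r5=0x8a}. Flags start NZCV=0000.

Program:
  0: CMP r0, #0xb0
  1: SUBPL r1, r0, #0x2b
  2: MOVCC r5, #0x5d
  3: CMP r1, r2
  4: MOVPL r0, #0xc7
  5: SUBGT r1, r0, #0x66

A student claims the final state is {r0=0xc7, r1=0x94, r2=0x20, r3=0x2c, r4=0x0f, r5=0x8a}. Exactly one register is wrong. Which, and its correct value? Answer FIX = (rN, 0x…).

FIX = (r1, 0x95)

0: ✓ CMP  NZCV=0010
1: ✓ SUBPL  r1←0x95
2: · MOVCC
3: ✓ CMP  NZCV=0011
4: ✓ MOVPL  r0←0xc7
5: · SUBGT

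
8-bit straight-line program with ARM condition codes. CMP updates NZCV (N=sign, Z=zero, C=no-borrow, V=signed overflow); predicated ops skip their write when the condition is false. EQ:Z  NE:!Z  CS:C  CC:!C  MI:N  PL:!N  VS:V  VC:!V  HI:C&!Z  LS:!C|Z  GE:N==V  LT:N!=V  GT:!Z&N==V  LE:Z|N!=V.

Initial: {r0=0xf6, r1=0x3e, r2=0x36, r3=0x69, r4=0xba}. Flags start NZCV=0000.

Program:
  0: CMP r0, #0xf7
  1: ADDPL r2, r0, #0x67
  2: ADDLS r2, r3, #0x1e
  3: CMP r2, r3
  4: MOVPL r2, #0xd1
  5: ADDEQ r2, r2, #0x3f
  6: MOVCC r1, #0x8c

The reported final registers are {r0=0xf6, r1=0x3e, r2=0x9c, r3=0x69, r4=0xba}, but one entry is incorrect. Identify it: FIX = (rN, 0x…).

FIX = (r2, 0xd1)

[0] flags=1000 → (cmp)
[1] flags=1000 PL?F → skip
[2] flags=1000 LS?T → r2=0x87
[3] flags=0011 → (cmp)
[4] flags=0011 PL?T → r2=0xd1
[5] flags=0011 EQ?F → skip
[6] flags=0011 CC?F → skip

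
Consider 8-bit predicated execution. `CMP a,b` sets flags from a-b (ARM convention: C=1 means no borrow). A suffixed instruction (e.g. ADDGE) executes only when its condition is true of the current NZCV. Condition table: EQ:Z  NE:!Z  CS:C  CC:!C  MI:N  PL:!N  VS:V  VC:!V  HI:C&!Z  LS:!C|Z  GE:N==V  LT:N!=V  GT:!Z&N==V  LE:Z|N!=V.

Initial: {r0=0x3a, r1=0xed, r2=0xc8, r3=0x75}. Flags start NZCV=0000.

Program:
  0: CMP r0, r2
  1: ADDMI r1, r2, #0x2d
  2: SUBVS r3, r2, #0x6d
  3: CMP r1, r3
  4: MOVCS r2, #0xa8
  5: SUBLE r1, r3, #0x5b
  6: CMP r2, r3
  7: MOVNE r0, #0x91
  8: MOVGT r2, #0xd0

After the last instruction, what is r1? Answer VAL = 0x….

0: ✓ CMP  NZCV=0000
1: · ADDMI
2: · SUBVS
3: ✓ CMP  NZCV=0011
4: ✓ MOVCS  r2←0xa8
5: ✓ SUBLE  r1←0x1a
6: ✓ CMP  NZCV=0011
7: ✓ MOVNE  r0←0x91
8: · MOVGT

VAL = 0x1a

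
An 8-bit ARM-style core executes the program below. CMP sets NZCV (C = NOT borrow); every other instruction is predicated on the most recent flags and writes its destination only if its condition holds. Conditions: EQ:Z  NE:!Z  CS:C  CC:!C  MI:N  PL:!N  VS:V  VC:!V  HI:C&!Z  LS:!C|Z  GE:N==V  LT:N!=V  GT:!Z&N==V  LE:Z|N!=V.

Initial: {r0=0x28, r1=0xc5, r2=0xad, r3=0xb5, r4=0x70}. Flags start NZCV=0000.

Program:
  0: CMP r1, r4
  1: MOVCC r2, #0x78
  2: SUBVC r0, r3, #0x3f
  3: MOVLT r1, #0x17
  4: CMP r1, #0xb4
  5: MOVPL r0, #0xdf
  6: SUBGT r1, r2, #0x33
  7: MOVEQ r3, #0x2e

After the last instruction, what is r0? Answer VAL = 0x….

VAL = 0xdf

0: ✓ CMP  NZCV=0011
1: · MOVCC
2: · SUBVC
3: ✓ MOVLT  r1←0x17
4: ✓ CMP  NZCV=0000
5: ✓ MOVPL  r0←0xdf
6: ✓ SUBGT  r1←0x7a
7: · MOVEQ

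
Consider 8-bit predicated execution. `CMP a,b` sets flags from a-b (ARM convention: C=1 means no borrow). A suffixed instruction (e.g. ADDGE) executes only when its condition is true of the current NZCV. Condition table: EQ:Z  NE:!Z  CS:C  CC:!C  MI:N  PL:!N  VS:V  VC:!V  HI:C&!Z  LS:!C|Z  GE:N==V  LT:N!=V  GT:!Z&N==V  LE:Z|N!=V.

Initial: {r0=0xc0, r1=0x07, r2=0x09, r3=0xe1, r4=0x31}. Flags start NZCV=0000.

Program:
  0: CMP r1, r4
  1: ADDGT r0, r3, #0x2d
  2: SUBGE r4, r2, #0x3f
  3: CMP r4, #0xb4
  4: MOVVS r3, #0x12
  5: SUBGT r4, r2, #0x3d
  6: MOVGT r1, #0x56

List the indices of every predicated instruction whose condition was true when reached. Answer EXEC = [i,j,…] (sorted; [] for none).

0: ✓ CMP  NZCV=1000
1: · ADDGT
2: · SUBGE
3: ✓ CMP  NZCV=0000
4: · MOVVS
5: ✓ SUBGT  r4←0xcc
6: ✓ MOVGT  r1←0x56

EXEC = [5,6]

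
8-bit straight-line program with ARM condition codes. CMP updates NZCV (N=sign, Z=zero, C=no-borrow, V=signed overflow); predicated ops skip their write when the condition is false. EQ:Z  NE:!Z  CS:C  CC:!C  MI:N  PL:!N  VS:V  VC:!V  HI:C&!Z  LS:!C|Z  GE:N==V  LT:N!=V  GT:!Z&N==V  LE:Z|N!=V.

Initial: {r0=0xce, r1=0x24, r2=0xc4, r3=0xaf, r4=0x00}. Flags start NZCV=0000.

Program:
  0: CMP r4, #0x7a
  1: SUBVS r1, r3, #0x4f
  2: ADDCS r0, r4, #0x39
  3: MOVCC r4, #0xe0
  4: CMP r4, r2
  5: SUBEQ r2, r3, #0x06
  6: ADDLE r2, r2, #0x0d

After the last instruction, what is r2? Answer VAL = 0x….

VAL = 0xc4

0: ✓ CMP  NZCV=1000
1: · SUBVS
2: · ADDCS
3: ✓ MOVCC  r4←0xe0
4: ✓ CMP  NZCV=0010
5: · SUBEQ
6: · ADDLE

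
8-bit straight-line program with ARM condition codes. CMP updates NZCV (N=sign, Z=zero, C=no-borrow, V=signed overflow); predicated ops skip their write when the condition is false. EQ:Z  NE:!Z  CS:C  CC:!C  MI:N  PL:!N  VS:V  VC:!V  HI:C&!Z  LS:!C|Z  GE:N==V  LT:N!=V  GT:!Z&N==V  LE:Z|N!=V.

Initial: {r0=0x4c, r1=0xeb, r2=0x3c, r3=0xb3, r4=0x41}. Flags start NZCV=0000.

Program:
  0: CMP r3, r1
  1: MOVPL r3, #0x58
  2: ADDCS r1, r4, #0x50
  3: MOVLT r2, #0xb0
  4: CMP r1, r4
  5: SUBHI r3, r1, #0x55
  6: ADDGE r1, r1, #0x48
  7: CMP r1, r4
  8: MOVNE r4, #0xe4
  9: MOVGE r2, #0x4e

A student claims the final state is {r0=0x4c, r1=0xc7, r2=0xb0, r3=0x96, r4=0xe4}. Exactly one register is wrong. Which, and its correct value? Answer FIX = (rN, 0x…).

[0] flags=1000 → (cmp)
[1] flags=1000 PL?F → skip
[2] flags=1000 CS?F → skip
[3] flags=1000 LT?T → r2=0xb0
[4] flags=1010 → (cmp)
[5] flags=1010 HI?T → r3=0x96
[6] flags=1010 GE?F → skip
[7] flags=1010 → (cmp)
[8] flags=1010 NE?T → r4=0xe4
[9] flags=1010 GE?F → skip

FIX = (r1, 0xeb)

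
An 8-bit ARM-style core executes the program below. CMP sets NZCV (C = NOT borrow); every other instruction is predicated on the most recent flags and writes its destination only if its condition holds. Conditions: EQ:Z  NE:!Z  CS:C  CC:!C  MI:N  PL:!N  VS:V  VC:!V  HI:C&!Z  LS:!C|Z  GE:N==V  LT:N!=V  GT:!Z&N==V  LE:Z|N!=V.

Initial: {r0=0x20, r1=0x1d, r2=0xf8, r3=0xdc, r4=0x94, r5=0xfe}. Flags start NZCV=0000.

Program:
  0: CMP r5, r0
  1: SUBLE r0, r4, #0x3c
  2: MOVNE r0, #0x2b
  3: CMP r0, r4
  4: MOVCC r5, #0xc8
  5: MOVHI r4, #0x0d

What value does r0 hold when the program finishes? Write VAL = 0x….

VAL = 0x2b

[0] flags=1010 → (cmp)
[1] flags=1010 LE?T → r0=0x58
[2] flags=1010 NE?T → r0=0x2b
[3] flags=1001 → (cmp)
[4] flags=1001 CC?T → r5=0xc8
[5] flags=1001 HI?F → skip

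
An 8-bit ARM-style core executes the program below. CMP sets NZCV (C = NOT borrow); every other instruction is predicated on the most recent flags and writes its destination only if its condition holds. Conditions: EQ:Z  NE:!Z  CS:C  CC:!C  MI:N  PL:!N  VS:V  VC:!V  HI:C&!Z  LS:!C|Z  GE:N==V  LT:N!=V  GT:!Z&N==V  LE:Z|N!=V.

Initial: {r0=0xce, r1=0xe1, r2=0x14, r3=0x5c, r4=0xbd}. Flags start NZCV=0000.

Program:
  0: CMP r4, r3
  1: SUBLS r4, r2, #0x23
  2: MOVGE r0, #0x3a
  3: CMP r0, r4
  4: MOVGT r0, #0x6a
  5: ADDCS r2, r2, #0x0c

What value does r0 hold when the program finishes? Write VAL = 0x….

[0] flags=0011 → (cmp)
[1] flags=0011 LS?F → skip
[2] flags=0011 GE?F → skip
[3] flags=0010 → (cmp)
[4] flags=0010 GT?T → r0=0x6a
[5] flags=0010 CS?T → r2=0x20

VAL = 0x6a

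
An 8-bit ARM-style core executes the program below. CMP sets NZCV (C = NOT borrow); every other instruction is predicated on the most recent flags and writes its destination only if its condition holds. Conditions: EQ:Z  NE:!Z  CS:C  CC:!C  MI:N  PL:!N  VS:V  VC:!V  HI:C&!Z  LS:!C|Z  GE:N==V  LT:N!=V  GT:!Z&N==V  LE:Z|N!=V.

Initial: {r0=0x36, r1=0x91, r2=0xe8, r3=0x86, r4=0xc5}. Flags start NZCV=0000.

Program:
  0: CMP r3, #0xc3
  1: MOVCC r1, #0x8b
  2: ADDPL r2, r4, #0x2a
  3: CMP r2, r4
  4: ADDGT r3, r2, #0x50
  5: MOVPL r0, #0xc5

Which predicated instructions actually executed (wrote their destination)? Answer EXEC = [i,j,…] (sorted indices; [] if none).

0: ✓ CMP  NZCV=1000
1: ✓ MOVCC  r1←0x8b
2: · ADDPL
3: ✓ CMP  NZCV=0010
4: ✓ ADDGT  r3←0x38
5: ✓ MOVPL  r0←0xc5

EXEC = [1,4,5]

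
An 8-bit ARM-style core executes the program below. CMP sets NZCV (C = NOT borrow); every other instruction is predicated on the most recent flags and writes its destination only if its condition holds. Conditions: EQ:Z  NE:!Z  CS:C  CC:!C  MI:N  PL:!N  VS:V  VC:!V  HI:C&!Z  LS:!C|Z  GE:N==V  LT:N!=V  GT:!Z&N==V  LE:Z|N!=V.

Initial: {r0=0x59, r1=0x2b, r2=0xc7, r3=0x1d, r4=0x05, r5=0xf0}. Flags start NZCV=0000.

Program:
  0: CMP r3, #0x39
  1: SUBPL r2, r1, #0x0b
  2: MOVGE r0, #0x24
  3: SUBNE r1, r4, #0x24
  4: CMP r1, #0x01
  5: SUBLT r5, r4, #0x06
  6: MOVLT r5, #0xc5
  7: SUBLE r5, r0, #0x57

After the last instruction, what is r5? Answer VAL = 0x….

VAL = 0x02

[0] flags=1000 → (cmp)
[1] flags=1000 PL?F → skip
[2] flags=1000 GE?F → skip
[3] flags=1000 NE?T → r1=0xe1
[4] flags=1010 → (cmp)
[5] flags=1010 LT?T → r5=0xff
[6] flags=1010 LT?T → r5=0xc5
[7] flags=1010 LE?T → r5=0x02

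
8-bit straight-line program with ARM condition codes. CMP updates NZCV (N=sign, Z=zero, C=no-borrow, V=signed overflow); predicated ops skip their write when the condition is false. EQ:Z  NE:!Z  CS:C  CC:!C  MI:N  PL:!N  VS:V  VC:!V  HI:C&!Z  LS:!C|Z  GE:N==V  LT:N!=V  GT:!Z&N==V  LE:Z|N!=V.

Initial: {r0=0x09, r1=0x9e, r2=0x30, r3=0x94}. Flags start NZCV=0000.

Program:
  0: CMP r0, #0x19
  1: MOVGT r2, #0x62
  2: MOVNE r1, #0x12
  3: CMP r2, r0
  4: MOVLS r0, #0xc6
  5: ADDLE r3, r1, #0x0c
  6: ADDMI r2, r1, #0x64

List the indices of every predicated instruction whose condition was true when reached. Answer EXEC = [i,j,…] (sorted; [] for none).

[0] flags=1000 → (cmp)
[1] flags=1000 GT?F → skip
[2] flags=1000 NE?T → r1=0x12
[3] flags=0010 → (cmp)
[4] flags=0010 LS?F → skip
[5] flags=0010 LE?F → skip
[6] flags=0010 MI?F → skip

EXEC = [2]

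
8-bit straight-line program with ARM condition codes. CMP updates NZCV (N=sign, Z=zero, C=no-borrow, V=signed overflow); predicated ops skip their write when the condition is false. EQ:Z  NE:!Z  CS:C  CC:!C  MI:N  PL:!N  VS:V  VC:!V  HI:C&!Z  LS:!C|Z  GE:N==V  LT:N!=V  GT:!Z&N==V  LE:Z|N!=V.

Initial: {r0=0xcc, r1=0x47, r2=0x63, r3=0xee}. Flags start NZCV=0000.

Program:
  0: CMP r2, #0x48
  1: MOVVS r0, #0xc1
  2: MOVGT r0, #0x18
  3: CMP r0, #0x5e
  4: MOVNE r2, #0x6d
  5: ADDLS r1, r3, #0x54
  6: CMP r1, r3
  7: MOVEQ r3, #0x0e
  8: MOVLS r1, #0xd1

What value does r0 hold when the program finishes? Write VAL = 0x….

0: ✓ CMP  NZCV=0010
1: · MOVVS
2: ✓ MOVGT  r0←0x18
3: ✓ CMP  NZCV=1000
4: ✓ MOVNE  r2←0x6d
5: ✓ ADDLS  r1←0x42
6: ✓ CMP  NZCV=0000
7: · MOVEQ
8: ✓ MOVLS  r1←0xd1

VAL = 0x18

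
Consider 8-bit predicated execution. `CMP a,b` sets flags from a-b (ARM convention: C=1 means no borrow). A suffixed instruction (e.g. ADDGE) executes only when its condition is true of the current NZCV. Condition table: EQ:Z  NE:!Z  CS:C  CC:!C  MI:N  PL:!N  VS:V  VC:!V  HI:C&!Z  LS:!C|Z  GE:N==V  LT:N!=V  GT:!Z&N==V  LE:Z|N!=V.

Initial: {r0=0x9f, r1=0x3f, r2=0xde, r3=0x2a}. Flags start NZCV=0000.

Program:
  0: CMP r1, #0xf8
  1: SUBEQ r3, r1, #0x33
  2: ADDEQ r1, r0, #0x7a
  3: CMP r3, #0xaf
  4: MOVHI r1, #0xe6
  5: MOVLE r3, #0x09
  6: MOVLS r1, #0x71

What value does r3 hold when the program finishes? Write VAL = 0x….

VAL = 0x2a

[0] flags=0000 → (cmp)
[1] flags=0000 EQ?F → skip
[2] flags=0000 EQ?F → skip
[3] flags=0000 → (cmp)
[4] flags=0000 HI?F → skip
[5] flags=0000 LE?F → skip
[6] flags=0000 LS?T → r1=0x71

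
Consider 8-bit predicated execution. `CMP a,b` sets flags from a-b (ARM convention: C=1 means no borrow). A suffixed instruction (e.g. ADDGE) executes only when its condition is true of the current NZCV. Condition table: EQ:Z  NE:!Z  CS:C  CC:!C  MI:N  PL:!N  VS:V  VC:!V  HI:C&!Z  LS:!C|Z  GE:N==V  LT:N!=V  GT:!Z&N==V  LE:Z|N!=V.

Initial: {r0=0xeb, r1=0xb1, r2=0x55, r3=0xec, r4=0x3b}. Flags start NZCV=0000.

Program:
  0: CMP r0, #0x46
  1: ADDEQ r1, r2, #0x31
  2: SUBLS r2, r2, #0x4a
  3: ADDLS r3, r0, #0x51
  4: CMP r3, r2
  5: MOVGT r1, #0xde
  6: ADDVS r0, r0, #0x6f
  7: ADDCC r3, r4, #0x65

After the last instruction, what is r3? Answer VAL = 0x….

VAL = 0xec

[0] flags=1010 → (cmp)
[1] flags=1010 EQ?F → skip
[2] flags=1010 LS?F → skip
[3] flags=1010 LS?F → skip
[4] flags=1010 → (cmp)
[5] flags=1010 GT?F → skip
[6] flags=1010 VS?F → skip
[7] flags=1010 CC?F → skip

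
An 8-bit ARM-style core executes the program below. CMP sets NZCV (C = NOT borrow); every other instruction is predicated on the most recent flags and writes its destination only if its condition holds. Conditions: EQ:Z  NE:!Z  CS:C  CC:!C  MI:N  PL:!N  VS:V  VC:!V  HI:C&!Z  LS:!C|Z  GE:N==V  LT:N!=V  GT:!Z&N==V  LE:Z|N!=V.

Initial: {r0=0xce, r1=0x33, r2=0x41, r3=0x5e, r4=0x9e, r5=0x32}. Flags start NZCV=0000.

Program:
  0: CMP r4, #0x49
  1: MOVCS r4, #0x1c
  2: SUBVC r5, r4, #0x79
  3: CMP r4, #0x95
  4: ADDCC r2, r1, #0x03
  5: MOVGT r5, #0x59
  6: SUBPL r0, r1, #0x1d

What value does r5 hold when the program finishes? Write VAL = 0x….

[0] flags=0011 → (cmp)
[1] flags=0011 CS?T → r4=0x1c
[2] flags=0011 VC?F → skip
[3] flags=1001 → (cmp)
[4] flags=1001 CC?T → r2=0x36
[5] flags=1001 GT?T → r5=0x59
[6] flags=1001 PL?F → skip

VAL = 0x59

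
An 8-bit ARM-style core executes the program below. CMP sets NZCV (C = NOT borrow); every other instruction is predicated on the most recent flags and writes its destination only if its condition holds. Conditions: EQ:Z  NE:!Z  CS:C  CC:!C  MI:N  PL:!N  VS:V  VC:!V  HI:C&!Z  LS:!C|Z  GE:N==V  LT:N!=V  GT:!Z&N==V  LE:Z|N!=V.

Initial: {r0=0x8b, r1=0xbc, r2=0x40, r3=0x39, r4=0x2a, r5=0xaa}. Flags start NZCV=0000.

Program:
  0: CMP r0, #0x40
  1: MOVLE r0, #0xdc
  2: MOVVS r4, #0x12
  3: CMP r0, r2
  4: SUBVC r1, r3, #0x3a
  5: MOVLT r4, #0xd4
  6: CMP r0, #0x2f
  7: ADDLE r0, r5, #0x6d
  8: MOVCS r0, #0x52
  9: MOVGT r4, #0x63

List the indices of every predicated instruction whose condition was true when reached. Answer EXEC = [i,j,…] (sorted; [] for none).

0: ✓ CMP  NZCV=0011
1: ✓ MOVLE  r0←0xdc
2: ✓ MOVVS  r4←0x12
3: ✓ CMP  NZCV=1010
4: ✓ SUBVC  r1←0xff
5: ✓ MOVLT  r4←0xd4
6: ✓ CMP  NZCV=1010
7: ✓ ADDLE  r0←0x17
8: ✓ MOVCS  r0←0x52
9: · MOVGT

EXEC = [1,2,4,5,7,8]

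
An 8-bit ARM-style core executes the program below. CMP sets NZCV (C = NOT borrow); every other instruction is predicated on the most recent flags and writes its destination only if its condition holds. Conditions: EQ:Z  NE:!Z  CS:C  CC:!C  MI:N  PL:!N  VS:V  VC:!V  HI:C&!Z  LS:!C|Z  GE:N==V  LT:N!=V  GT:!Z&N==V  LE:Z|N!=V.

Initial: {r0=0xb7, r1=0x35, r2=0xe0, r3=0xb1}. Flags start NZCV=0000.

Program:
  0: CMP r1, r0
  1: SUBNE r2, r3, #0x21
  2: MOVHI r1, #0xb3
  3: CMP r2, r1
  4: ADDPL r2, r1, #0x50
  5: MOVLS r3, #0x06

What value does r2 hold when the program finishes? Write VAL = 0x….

0: ✓ CMP  NZCV=0000
1: ✓ SUBNE  r2←0x90
2: · MOVHI
3: ✓ CMP  NZCV=0011
4: ✓ ADDPL  r2←0x85
5: · MOVLS

VAL = 0x85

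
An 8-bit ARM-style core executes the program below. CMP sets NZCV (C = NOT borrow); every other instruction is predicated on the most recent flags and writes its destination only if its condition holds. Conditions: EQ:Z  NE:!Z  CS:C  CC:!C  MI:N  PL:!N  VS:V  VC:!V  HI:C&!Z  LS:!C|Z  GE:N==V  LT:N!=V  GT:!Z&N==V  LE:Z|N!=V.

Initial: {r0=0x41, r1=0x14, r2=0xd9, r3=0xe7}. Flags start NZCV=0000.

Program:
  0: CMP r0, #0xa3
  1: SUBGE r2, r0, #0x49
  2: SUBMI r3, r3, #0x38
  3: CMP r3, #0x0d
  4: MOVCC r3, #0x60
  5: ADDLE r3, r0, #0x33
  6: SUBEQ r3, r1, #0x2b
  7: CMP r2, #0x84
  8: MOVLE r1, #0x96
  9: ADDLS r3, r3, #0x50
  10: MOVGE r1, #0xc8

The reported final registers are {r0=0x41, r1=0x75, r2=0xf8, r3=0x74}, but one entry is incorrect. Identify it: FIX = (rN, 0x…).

FIX = (r1, 0xc8)

0: ✓ CMP  NZCV=1001
1: ✓ SUBGE  r2←0xf8
2: ✓ SUBMI  r3←0xaf
3: ✓ CMP  NZCV=1010
4: · MOVCC
5: ✓ ADDLE  r3←0x74
6: · SUBEQ
7: ✓ CMP  NZCV=0010
8: · MOVLE
9: · ADDLS
10: ✓ MOVGE  r1←0xc8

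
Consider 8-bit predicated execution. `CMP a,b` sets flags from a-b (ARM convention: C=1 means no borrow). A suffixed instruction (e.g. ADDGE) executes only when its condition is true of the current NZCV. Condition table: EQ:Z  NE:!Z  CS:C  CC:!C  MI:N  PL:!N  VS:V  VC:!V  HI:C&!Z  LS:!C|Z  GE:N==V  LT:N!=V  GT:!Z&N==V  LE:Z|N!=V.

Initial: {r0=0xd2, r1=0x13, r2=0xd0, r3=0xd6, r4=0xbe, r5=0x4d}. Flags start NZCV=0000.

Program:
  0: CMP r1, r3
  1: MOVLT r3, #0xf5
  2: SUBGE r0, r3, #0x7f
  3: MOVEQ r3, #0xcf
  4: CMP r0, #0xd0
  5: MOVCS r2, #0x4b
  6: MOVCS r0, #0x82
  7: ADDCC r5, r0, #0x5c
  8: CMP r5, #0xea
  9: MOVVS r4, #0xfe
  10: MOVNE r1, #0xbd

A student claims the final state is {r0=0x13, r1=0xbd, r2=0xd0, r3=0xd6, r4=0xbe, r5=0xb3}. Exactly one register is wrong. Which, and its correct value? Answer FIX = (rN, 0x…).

[0] flags=0000 → (cmp)
[1] flags=0000 LT?F → skip
[2] flags=0000 GE?T → r0=0x57
[3] flags=0000 EQ?F → skip
[4] flags=1001 → (cmp)
[5] flags=1001 CS?F → skip
[6] flags=1001 CS?F → skip
[7] flags=1001 CC?T → r5=0xb3
[8] flags=1000 → (cmp)
[9] flags=1000 VS?F → skip
[10] flags=1000 NE?T → r1=0xbd

FIX = (r0, 0x57)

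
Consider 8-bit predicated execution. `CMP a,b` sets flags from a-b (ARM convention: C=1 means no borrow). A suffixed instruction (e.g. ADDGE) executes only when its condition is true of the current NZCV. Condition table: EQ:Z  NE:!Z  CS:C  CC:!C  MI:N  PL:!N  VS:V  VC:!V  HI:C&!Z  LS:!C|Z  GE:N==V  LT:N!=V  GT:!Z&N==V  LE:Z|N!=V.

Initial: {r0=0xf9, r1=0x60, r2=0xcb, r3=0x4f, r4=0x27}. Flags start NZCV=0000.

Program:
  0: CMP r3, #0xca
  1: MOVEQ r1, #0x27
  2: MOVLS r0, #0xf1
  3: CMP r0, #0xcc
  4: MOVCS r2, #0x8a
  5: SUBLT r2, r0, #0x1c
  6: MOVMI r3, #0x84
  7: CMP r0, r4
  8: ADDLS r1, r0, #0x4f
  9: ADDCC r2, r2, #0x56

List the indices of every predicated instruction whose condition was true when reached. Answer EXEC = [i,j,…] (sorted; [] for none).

EXEC = [2,4]

0: ✓ CMP  NZCV=1001
1: · MOVEQ
2: ✓ MOVLS  r0←0xf1
3: ✓ CMP  NZCV=0010
4: ✓ MOVCS  r2←0x8a
5: · SUBLT
6: · MOVMI
7: ✓ CMP  NZCV=1010
8: · ADDLS
9: · ADDCC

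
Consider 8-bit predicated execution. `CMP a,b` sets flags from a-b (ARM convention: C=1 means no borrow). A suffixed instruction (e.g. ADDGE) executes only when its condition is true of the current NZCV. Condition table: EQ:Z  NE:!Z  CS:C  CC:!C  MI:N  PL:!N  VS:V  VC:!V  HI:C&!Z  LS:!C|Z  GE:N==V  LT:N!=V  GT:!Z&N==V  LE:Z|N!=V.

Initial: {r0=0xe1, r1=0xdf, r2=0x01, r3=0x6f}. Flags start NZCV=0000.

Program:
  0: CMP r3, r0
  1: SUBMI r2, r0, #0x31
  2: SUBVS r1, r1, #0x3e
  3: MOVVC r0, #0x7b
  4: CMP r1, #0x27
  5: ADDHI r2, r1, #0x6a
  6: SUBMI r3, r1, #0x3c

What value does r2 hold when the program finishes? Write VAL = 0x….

VAL = 0x0b

0: ✓ CMP  NZCV=1001
1: ✓ SUBMI  r2←0xb0
2: ✓ SUBVS  r1←0xa1
3: · MOVVC
4: ✓ CMP  NZCV=0011
5: ✓ ADDHI  r2←0x0b
6: · SUBMI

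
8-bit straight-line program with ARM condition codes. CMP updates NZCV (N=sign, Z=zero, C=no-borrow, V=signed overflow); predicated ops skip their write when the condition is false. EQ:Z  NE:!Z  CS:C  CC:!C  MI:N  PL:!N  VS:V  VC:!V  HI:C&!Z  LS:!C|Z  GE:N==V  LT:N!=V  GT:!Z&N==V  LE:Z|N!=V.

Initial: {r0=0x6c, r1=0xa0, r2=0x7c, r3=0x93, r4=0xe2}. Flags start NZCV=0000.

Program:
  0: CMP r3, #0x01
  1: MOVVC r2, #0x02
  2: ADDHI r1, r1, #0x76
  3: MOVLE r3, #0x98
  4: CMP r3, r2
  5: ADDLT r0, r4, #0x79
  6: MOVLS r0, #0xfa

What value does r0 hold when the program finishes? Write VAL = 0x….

0: ✓ CMP  NZCV=1010
1: ✓ MOVVC  r2←0x02
2: ✓ ADDHI  r1←0x16
3: ✓ MOVLE  r3←0x98
4: ✓ CMP  NZCV=1010
5: ✓ ADDLT  r0←0x5b
6: · MOVLS

VAL = 0x5b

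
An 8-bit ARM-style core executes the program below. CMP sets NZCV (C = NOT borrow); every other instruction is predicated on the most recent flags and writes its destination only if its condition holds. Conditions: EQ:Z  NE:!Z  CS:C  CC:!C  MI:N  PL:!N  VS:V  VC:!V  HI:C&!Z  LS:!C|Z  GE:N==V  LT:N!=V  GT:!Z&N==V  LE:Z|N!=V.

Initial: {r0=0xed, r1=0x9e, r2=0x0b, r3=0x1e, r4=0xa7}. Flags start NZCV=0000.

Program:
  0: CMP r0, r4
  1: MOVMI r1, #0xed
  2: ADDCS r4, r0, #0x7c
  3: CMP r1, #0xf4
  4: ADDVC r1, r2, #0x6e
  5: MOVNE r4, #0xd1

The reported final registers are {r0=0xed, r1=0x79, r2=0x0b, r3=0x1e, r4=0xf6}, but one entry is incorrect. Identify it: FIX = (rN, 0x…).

FIX = (r4, 0xd1)

[0] flags=0010 → (cmp)
[1] flags=0010 MI?F → skip
[2] flags=0010 CS?T → r4=0x69
[3] flags=1000 → (cmp)
[4] flags=1000 VC?T → r1=0x79
[5] flags=1000 NE?T → r4=0xd1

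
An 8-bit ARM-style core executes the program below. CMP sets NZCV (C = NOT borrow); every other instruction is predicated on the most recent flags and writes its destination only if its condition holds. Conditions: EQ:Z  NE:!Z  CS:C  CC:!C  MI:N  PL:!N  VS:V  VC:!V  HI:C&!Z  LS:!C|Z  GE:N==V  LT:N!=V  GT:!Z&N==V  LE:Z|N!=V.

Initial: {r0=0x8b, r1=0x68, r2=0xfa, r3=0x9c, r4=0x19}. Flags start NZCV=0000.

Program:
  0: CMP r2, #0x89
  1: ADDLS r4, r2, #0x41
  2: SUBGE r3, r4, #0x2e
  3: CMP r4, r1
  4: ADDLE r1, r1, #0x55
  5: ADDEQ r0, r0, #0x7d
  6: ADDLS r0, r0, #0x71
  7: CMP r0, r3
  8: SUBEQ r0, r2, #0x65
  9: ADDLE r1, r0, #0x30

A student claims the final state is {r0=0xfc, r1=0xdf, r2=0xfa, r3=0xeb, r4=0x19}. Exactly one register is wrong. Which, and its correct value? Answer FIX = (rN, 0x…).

FIX = (r1, 0xbd)

[0] flags=0010 → (cmp)
[1] flags=0010 LS?F → skip
[2] flags=0010 GE?T → r3=0xeb
[3] flags=1000 → (cmp)
[4] flags=1000 LE?T → r1=0xbd
[5] flags=1000 EQ?F → skip
[6] flags=1000 LS?T → r0=0xfc
[7] flags=0010 → (cmp)
[8] flags=0010 EQ?F → skip
[9] flags=0010 LE?F → skip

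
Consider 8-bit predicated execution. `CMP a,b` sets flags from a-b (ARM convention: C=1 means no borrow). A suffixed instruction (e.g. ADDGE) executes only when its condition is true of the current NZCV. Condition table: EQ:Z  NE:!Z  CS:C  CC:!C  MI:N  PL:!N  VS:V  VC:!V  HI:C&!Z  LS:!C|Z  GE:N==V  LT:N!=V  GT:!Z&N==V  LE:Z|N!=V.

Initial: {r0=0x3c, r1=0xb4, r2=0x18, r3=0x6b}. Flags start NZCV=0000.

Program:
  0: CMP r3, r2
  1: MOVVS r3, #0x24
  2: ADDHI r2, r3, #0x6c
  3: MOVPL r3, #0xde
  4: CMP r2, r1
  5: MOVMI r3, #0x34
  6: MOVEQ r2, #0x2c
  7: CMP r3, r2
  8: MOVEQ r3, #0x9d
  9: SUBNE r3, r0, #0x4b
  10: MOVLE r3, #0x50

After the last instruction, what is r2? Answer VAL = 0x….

[0] flags=0010 → (cmp)
[1] flags=0010 VS?F → skip
[2] flags=0010 HI?T → r2=0xd7
[3] flags=0010 PL?T → r3=0xde
[4] flags=0010 → (cmp)
[5] flags=0010 MI?F → skip
[6] flags=0010 EQ?F → skip
[7] flags=0010 → (cmp)
[8] flags=0010 EQ?F → skip
[9] flags=0010 NE?T → r3=0xf1
[10] flags=0010 LE?F → skip

VAL = 0xd7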